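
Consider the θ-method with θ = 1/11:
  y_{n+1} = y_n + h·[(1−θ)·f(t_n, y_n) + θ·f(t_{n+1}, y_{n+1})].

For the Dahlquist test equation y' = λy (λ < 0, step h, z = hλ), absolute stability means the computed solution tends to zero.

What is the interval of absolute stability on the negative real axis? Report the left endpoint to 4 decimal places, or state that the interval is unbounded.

With y'=λy (z=hλ):
  y_{n+1} = y_n + z·[10/11·y_n + 1/11·y_{n+1}] ⇒ (1 − 1/11z)y_{n+1} = (1 + 10/11z)y_n
  R(z) = (1 + 10/11z)/(1 − 1/11z).

Solve |R(x)|<1 on ℝ⁻.
x=-1.15: |R|=0.0412
R=−1: 1+10/11x = −1+1/11x ⇒ -9/11x=2 ⇒ x=2/(-9/11)=-2.4444
Confirm numerically:
  x=-2.360: |R|=0.94311 <1
  x=-2.152: |R|=0.79988 <1
  x=-1.840: |R|=0.57632 <1
  x=-1.113: |R|=0.01073 <1
  x=-2.970: |R|=1.33858 >1
  x=-2.626: |R|=1.11992 >1
So |R|<1 on (-2.4444, 0).

(-2.4444, 0).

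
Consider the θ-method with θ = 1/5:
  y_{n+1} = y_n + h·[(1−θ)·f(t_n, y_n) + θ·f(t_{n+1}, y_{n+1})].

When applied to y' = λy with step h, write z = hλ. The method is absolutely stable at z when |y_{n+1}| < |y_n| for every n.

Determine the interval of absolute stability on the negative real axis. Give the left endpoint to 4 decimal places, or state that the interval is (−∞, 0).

z∈(-3.3333,0).

Set f=λy, z=hλ:
  y_{n+1} = y_n + z·[4/5·y_n + 1/5·y_{n+1}] ⇒ (1 − 1/5z)y_{n+1} = (1 + 4/5z)y_n
  R(z) = (1 + 4/5z)/(1 − 1/5z).

Boundary: |R(x)|=1, x<0.
x=-1.24: |R|=0.0064
R=−1: 1+4/5x = −1+1/5x ⇒ -3/5x=2 ⇒ x=2/(-3/5)=-3.3333
Confirm numerically:
  x=-2.704: |R|=0.75493 <1
  x=-2.691: |R|=0.74945 <1
  x=-2.124: |R|=0.49074 <1
  x=-1.762: |R|=0.30287 <1
  x=-3.787: |R|=1.15489 >1
  x=-3.648: |R|=1.10916 >1
Interval (-3.3333, 0).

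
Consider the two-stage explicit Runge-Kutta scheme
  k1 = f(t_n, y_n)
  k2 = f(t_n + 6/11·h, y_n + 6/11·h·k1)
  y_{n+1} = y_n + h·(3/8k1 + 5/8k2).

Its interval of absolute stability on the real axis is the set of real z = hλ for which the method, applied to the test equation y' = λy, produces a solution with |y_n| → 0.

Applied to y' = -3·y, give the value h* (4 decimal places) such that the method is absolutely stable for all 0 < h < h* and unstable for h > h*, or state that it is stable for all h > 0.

(-2.9333,0); λ=-3 ⇒ h* = (44/15)/3 = 0.9778.

On y'=λy, z=hλ:
  k1=λy_n ⇒ h·k1=z·y_n;  k2=λ(1+6/11z)y_n ⇒ h·k2=z(1+6/11z)y_n
  y_{n+1}/y_n = 1 + 3/8z + 5/8z(1+6/11z) = 1 + z + 15/44z²
  R(z) = 1 + z + 15/44z².

Boundary: |R(x)|=1, x<0.
x=-1.47: |R|=0.2667
R=1: x+15/44x²=0 ⇒ x=−44/15=-2.9333; min R=1−1/(4·15/44)=0.2667>−1
Confirm numerically:
  x=-2.753: |R|=0.83075 <1
  x=-2.636: |R|=0.73281 <1
  x=-1.782: |R|=0.30056 <1
  x=-1.641: |R|=0.27703 <1
  x=-3.470: |R|=1.63485 >1
  x=-2.994: |R|=1.06192 >1
Stable set (-2.9333, 0).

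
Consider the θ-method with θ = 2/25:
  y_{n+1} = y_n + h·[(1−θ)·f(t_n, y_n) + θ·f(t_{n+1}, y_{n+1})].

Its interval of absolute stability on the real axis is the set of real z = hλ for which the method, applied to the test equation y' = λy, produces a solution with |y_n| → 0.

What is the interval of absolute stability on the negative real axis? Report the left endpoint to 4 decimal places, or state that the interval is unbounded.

(-2.3810, 0).

Test eqn y'=λy, z=hλ:
  y_{n+1} = y_n + z·[23/25·y_n + 2/25·y_{n+1}] ⇒ (1 − 2/25z)y_{n+1} = (1 + 23/25z)y_n
  ⇒ R(z) = (1 + 23/25z)/(1 − 2/25z).

Boundary: |R(x)|=1, x<0.
x=-1.31: |R|=0.1857
R=−1: 1+23/25x = −1+2/25x ⇒ -21/25x=2 ⇒ x=2/(-21/25)=-2.3810
Confirm numerically:
  x=-2.354: |R|=0.98095 <1
  x=-1.998: |R|=0.72265 <1
  x=-1.366: |R|=0.23143 <1
  x=-1.290: |R|=0.16933 <1
  x=-2.973: |R|=1.40176 >1
  x=-2.778: |R|=1.27288 >1
Stable set (-2.3810, 0).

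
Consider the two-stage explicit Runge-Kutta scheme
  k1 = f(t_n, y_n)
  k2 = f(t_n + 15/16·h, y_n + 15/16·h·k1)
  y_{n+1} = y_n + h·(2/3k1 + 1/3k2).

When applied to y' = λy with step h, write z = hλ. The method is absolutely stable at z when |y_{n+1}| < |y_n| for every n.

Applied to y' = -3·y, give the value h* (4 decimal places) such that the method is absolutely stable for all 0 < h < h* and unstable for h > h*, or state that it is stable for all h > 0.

On y'=λy, z=hλ:
  k1=λy_n ⇒ h·k1=z·y_n;  k2=λ(1+15/16z)y_n ⇒ h·k2=z(1+15/16z)y_n
  y_{n+1}/y_n = 1 + 2/3z + 1/3z(1+15/16z) = 1 + z + 5/16z²
  R(z) = 1 + z + 5/16z².

Solve |R(x)|<1 on ℝ⁻.
x=-1.48: |R|=0.2045
R=1: x+5/16x²=0 ⇒ x=−16/5=-3.2000; min R=1−1/(4·5/16)=0.2000>−1
Confirm numerically:
  x=-3.011: |R|=0.82216 <1
  x=-2.833: |R|=0.67509 <1
  x=-2.541: |R|=0.47671 <1
  x=-1.505: |R|=0.20282 <1
  x=-3.423: |R|=1.23854 >1
  x=-3.318: |R|=1.12235 >1
Stable set (-3.2000, 0).

(-3.2000,0); λ=-3 ⇒ h* = (16/5)/3 = 1.0667.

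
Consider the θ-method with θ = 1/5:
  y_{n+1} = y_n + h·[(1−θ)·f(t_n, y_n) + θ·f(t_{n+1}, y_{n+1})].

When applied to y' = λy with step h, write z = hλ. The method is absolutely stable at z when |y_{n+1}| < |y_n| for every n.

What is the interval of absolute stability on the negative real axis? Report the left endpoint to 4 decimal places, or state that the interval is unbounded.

Set f=λy, z=hλ:
  y_{n+1} = y_n + z·[4/5·y_n + 1/5·y_{n+1}] ⇒ (1 − 1/5z)y_{n+1} = (1 + 4/5z)y_n
  Hence R(z) = (1 + 4/5z)/(1 − 1/5z).

Need |R(x)|<1, x<0.
x=-0.77: |R|=0.3328
R=−1: 1+4/5x = −1+1/5x ⇒ -3/5x=2 ⇒ x=2/(-3/5)=-3.3333
Confirm numerically:
  x=-3.231: |R|=0.96270 <1
  x=-2.561: |R|=0.69356 <1
  x=-2.319: |R|=0.58423 <1
  x=-3.833: |R|=1.16970 >1
  x=-3.670: |R|=1.11649 >1
Interval (-3.3333, 0).

z∈(-3.3333,0).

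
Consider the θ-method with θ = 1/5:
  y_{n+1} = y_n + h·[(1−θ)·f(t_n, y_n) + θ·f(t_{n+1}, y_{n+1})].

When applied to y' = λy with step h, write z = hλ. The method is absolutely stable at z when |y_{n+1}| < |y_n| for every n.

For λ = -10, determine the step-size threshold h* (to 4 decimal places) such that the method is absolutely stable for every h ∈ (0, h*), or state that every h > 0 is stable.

Set f=λy, z=hλ:
  y_{n+1} = y_n + z·[4/5·y_n + 1/5·y_{n+1}] ⇒ (1 − 1/5z)y_{n+1} = (1 + 4/5z)y_n
  Hence R(z) = (1 + 4/5z)/(1 − 1/5z).

Need |R(x)|<1, x<0.
x=-1.1: |R|=0.0984
R=−1: 1+4/5x = −1+1/5x ⇒ -3/5x=2 ⇒ x=2/(-3/5)=-3.3333
Confirm numerically:
  x=-3.010: |R|=0.87890 <1
  x=-2.950: |R|=0.85535 <1
  x=-2.173: |R|=0.51471 <1
  x=-1.606: |R|=0.21556 <1
  x=-3.863: |R|=1.17928 >1
  x=-3.854: |R|=1.17642 >1
  x=-3.791: |R|=1.15618 >1
Stable set (-3.3333, 0).

(-3.3333,0); λ=-10 ⇒ h* = (10/3)/10 = 0.3333.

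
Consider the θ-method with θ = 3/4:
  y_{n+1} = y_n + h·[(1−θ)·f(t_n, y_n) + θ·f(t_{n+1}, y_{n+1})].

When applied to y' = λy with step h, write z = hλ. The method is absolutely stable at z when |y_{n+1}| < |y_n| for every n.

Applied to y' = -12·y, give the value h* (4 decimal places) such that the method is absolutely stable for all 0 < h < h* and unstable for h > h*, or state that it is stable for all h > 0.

interval (−∞, 0). Any h>0 works for λ=-12.

Set f=λy, z=hλ:
  y_{n+1} = y_n + z·[1/4·y_n + 3/4·y_{n+1}] ⇒ (1 − 3/4z)y_{n+1} = (1 + 1/4z)y_n
  R(z) = (1 + 1/4z)/(1 − 3/4z).

Boundary: |R(x)|=1, x<0.
x=-1.04: |R|=0.4157
x=-2: |R|=0.2000
x=-10: |R|=0.1765
x=-100: |R|=0.3158
θ=3/4≥1/2 ⇒ |1+1/4x|<|1−3/4x| ∀x<0 ⇒ stable on all of ℝ⁻.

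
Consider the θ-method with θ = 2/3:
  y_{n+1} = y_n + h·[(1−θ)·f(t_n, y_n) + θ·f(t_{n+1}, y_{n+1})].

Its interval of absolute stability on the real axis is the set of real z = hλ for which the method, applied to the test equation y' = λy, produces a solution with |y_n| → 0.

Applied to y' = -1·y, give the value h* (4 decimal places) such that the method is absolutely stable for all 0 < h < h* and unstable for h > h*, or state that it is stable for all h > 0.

With y'=λy (z=hλ):
  y_{n+1} = y_n + z·[1/3·y_n + 2/3·y_{n+1}] ⇒ (1 − 2/3z)y_{n+1} = (1 + 1/3z)y_n
  so R(z) = (1 + 1/3z)/(1 − 2/3z).

Find x<0 with |R(x)|<1.
x=-1.45: |R|=0.2627
x=-2: |R|=0.1429
x=-10: |R|=0.3043
x=-100: |R|=0.4778
θ=2/3≥1/2 ⇒ |1+1/3x|<|1−2/3x| ∀x<0 ⇒ interval (−∞,0).

(−∞, 0) — no finite endpoint. Any h>0 works for λ=-1.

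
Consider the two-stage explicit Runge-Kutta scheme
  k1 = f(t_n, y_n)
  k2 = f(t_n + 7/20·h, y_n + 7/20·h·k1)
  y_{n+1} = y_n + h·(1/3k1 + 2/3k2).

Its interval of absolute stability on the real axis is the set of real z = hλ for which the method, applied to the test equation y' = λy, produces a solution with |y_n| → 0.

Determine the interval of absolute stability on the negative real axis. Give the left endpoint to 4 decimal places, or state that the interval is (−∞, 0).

z∈(-4.2857,0).

With y'=λy (z=hλ):
  k1=λy_n ⇒ h·k1=z·y_n;  k2=λ(1+7/20z)y_n ⇒ h·k2=z(1+7/20z)y_n
  y_{n+1}/y_n = 1 + 1/3z + 2/3z(1+7/20z) = 1 + z + 7/30z²
  ⇒ R(z) = 1 + z + 7/30z².

Find x<0 with |R(x)|<1.
x=-0.74: |R|=0.3878
R=1: x+7/30x²=0 ⇒ x=−30/7=-4.2857; min R=1−1/(4·7/30)=-0.0714>−1
Confirm numerically:
  x=-3.340: |R|=0.26297 <1
  x=-2.331: |R|=0.06317 <1
  x=-2.301: |R|=0.06559 <1
  x=-4.832: |R|=1.61592 >1
  x=-4.740: |R|=1.50244 >1
  x=-4.555: |R|=1.28621 >1
Interval (-4.2857, 0).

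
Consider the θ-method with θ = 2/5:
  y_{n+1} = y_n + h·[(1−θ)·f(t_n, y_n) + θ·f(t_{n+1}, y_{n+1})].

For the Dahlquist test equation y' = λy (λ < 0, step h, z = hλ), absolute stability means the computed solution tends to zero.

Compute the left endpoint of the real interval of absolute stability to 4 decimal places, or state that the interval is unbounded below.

left endpoint -10.0000.

Set f=λy, z=hλ:
  y_{n+1} = y_n + z·[3/5·y_n + 2/5·y_{n+1}] ⇒ (1 − 2/5z)y_{n+1} = (1 + 3/5z)y_n
  ⇒ R(z) = (1 + 3/5z)/(1 − 2/5z).

Solve |R(x)|<1 on ℝ⁻.
x=-0.56: |R|=0.5425
R=−1: 1+3/5x = −1+2/5x ⇒ -1/5x=2 ⇒ x=2/(-1/5)=-10.0000
Confirm numerically:
  x=-9.287: |R|=0.96975 <1
  x=-5.073: |R|=0.67470 <1
  x=-4.484: |R|=0.60510 <1
  x=-10.514: |R|=1.01975 >1
  x=-10.462: |R|=1.01782 >1
  x=-10.023: |R|=1.00092 >1
Interval (-10.0000, 0).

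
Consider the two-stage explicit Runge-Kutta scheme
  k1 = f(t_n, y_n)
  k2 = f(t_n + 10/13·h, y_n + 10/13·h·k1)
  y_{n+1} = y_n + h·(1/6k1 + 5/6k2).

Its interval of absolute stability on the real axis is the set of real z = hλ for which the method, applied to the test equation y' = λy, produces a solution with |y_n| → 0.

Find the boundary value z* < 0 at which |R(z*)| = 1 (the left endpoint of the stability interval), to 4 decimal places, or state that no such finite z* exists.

z* = -1.5600.

On y'=λy, z=hλ:
  k1=λy_n ⇒ h·k1=z·y_n;  k2=λ(1+10/13z)y_n ⇒ h·k2=z(1+10/13z)y_n
  y_{n+1}/y_n = 1 + 1/6z + 5/6z(1+10/13z) = 1 + z + 25/39z²
  R(z) = 1 + z + 25/39z².

Boundary: |R(x)|=1, x<0.
x=-0.69: |R|=0.6152
R=1: x+25/39x²=0 ⇒ x=−39/25=-1.5600; min R=1−1/(4·25/39)=0.6100>−1
Confirm numerically:
  x=-1.363: |R|=0.82788 <1
  x=-1.099: |R|=0.67523 <1
  x=-0.774: |R|=0.61002 <1
  x=-1.911: |R|=1.42998 >1
  x=-1.905: |R|=1.42130 >1
  x=-1.742: |R|=1.20323 >1
Stable set (-1.5600, 0).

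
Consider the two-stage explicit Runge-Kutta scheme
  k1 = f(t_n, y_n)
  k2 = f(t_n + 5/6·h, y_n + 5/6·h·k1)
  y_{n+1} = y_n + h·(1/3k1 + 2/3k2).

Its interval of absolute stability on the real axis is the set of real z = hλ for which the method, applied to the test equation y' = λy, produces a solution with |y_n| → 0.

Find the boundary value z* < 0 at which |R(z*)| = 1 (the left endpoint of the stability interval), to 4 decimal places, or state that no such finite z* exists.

z* = -1.8000.

Set f=λy, z=hλ:
  k1=λy_n ⇒ h·k1=z·y_n;  k2=λ(1+5/6z)y_n ⇒ h·k2=z(1+5/6z)y_n
  y_{n+1}/y_n = 1 + 1/3z + 2/3z(1+5/6z) = 1 + z + 5/9z²
  ⇒ R(z) = 1 + z + 5/9z².

Solve |R(x)|<1 on ℝ⁻.
x=-0.74: |R|=0.5642
R=1: x+5/9x²=0 ⇒ x=−9/5=-1.8000; min R=1−1/(4·5/9)=0.5500>−1
Confirm numerically:
  x=-1.646: |R|=0.85918 <1
  x=-1.569: |R|=0.79865 <1
  x=-1.053: |R|=0.56300 <1
  x=-0.852: |R|=0.55128 <1
  x=-2.201: |R|=1.49033 >1
  x=-2.107: |R|=1.35936 >1
  x=-1.990: |R|=1.21006 >1
Stable set (-1.8000, 0).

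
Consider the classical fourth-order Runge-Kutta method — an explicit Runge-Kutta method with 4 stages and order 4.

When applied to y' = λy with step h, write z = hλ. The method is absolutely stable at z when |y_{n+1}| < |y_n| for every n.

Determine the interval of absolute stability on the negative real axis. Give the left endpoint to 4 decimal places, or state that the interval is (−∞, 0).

(-2.7853, 0).

On y'=λy, z=hλ:
  order 4, 4-stage ⇒ R(z)=1+z+z^2/2+z^3/6+z^4/24
  (e.g. R(-0.3)=0.74084, |R|=0.74084)

Find x<0 with |R(x)|<1.
x=-0.3: |R|=0.7408
|R(-3.09)|=1.5654 |R(-2.89)|=1.1697 |R(-0.67)|=0.5127
Bisect:
  x_lo=-3.1681 |R|=1.7481  x_hi=-0.1738 |R|=0.8404
  mid=-1.67097 |R|=0.27234 →hi
  mid=-2.41954 |R|=0.57478 →hi
  mid=-2.79382 |R|=1.01293 →lo
  mid=-2.60668 |R|=0.76245 →hi
  mid=-2.70025 |R|=0.87917 →hi
  mid=-2.74703 |R|=0.94383 →hi
  mid=-2.77043 |R|=0.97781 →hi
  mid=-2.78212 |R|=0.99523 →hi
  mid=-2.78797 |R|=1.00404 →lo
  mid=-2.78505 |R|=0.99963 →hi
  ...
  [-2.78541,-2.78523] ⇒ x*=-2.7853
Interval (-2.7853, 0).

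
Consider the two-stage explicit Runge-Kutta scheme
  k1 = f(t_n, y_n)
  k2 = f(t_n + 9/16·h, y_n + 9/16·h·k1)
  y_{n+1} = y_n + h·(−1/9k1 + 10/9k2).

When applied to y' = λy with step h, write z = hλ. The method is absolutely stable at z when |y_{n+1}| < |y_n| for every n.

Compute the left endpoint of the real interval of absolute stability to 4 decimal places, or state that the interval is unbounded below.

On y'=λy, z=hλ:
  k1=λy_n ⇒ h·k1=z·y_n;  k2=λ(1+9/16z)y_n ⇒ h·k2=z(1+9/16z)y_n
  y_{n+1}/y_n = 1 − 1/9z + 10/9z(1+9/16z) = 1 + z + 5/8z²
  R(z) = 1 + z + 5/8z².

Need |R(x)|<1, x<0.
x=-1.77: |R|=1.1881
R=1: x+5/8x²=0 ⇒ x=−8/5=-1.6000; min R=1−1/(4·5/8)=0.6000>−1
Confirm numerically:
  x=-1.349: |R|=0.78838 <1
  x=-1.334: |R|=0.77822 <1
  x=-1.134: |R|=0.66972 <1
  x=-1.982: |R|=1.47320 >1
  x=-1.981: |R|=1.47173 >1
  x=-1.827: |R|=1.25921 >1
Interval (-1.6000, 0).

left endpoint -1.6000.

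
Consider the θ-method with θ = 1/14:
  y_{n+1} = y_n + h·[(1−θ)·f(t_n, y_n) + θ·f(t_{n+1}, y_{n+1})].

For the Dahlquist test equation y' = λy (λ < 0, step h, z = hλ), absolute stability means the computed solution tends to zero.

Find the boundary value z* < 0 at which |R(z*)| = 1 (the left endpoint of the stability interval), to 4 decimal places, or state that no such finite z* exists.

Set f=λy, z=hλ:
  y_{n+1} = y_n + z·[13/14·y_n + 1/14·y_{n+1}] ⇒ (1 − 1/14z)y_{n+1} = (1 + 13/14z)y_n
  ⇒ R(z) = (1 + 13/14z)/(1 − 1/14z).

Find x<0 with |R(x)|<1.
x=-1.6: |R|=0.4359
R=−1: 1+13/14x = −1+1/14x ⇒ -6/7x=2 ⇒ x=2/(-6/7)=-2.3333
Confirm numerically:
  x=-1.976: |R|=0.73160 <1
  x=-1.840: |R|=0.62626 <1
  x=-1.409: |R|=0.28016 <1
  x=-1.276: |R|=0.16942 <1
  x=-2.757: |R|=1.30340 >1
  x=-2.737: |R|=1.28942 >1
Stable set (-2.3333, 0).

left endpoint -2.3333.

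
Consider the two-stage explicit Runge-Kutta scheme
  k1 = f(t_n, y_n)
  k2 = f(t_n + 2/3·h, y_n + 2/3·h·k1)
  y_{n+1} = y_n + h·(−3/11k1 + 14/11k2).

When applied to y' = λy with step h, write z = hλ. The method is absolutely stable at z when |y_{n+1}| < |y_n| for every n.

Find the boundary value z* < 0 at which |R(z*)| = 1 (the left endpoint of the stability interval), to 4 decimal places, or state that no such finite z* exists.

z* = -1.1786.

Test eqn y'=λy, z=hλ:
  k1=λy_n ⇒ h·k1=z·y_n;  k2=λ(1+2/3z)y_n ⇒ h·k2=z(1+2/3z)y_n
  y_{n+1}/y_n = 1 − 3/11z + 14/11z(1+2/3z) = 1 + z + 28/33z²
  R(z) = 1 + z + 28/33z².

Solve |R(x)|<1 on ℝ⁻.
x=-0.74: |R|=0.7246
R=1: x+28/33x²=0 ⇒ x=−33/28=-1.1786; min R=1−1/(4·28/33)=0.7054>−1
Confirm numerically:
  x=-0.834: |R|=0.75617 <1
  x=-0.746: |R|=0.72620 <1
  x=-0.666: |R|=0.71035 <1
  x=-1.768: |R|=1.88421 >1
  x=-1.256: |R|=1.08252 >1
Stable set (-1.1786, 0).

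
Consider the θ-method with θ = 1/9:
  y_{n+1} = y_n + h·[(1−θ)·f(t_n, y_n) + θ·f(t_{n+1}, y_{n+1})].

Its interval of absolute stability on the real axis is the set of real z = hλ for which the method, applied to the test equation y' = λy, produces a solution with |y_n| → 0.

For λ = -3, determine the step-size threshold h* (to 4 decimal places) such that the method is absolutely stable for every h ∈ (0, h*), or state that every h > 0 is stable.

(-2.5714,0); λ=-3 ⇒ h* = (18/7)/3 = 0.8571.

With y'=λy (z=hλ):
  y_{n+1} = y_n + z·[8/9·y_n + 1/9·y_{n+1}] ⇒ (1 − 1/9z)y_{n+1} = (1 + 8/9z)y_n
  so R(z) = (1 + 8/9z)/(1 − 1/9z).

Boundary: |R(x)|=1, x<0.
x=-0.62: |R|=0.4200
R=−1: 1+8/9x = −1+1/9x ⇒ -7/9x=2 ⇒ x=2/(-7/9)=-2.5714
Confirm numerically:
  x=-1.980: |R|=0.62295 <1
  x=-1.747: |R|=0.46301 <1
  x=-1.522: |R|=0.30184 <1
  x=-1.262: |R|=0.10680 <1
  x=-3.083: |R|=1.29637 >1
  x=-2.609: |R|=1.02265 >1
Stable set (-2.5714, 0).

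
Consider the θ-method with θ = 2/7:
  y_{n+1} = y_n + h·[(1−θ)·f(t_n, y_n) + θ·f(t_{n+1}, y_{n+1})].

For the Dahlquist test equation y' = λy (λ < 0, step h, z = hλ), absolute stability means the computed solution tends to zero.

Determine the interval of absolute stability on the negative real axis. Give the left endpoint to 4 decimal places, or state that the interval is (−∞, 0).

On y'=λy, z=hλ:
  y_{n+1} = y_n + z·[5/7·y_n + 2/7·y_{n+1}] ⇒ (1 − 2/7z)y_{n+1} = (1 + 5/7z)y_n
  so R(z) = (1 + 5/7z)/(1 − 2/7z).

Solve |R(x)|<1 on ℝ⁻.
x=-1.47: |R|=0.0352
R=−1: 1+5/7x = −1+2/7x ⇒ -3/7x=2 ⇒ x=2/(-3/7)=-4.6667
Confirm numerically:
  x=-4.325: |R|=0.93450 <1
  x=-3.316: |R|=0.70276 <1
  x=-3.248: |R|=0.68465 <1
  x=-2.209: |R|=0.35427 <1
  x=-5.258: |R|=1.10128 >1
  x=-4.752: |R|=1.01551 >1
Stable set (-4.6667, 0).

z∈(-4.6667,0).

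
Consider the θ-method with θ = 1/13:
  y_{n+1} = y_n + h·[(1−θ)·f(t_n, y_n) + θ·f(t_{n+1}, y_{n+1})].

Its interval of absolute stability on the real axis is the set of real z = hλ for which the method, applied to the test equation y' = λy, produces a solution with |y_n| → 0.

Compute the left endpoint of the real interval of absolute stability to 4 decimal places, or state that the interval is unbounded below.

z* = -2.3636.

On y'=λy, z=hλ:
  y_{n+1} = y_n + z·[12/13·y_n + 1/13·y_{n+1}] ⇒ (1 − 1/13z)y_{n+1} = (1 + 12/13z)y_n
  Hence R(z) = (1 + 12/13z)/(1 − 1/13z).

Need |R(x)|<1, x<0.
x=-0.79: |R|=0.2553
R=−1: 1+12/13x = −1+1/13x ⇒ -11/13x=2 ⇒ x=2/(-11/13)=-2.3636
Confirm numerically:
  x=-2.288: |R|=0.94558 <1
  x=-2.080: |R|=0.79310 <1
  x=-1.581: |R|=0.40957 <1
  x=-1.452: |R|=0.30612 <1
  x=-2.773: |R|=1.28549 >1
  x=-2.462: |R|=1.06998 >1
  x=-2.397: |R|=1.02384 >1
Stable set (-2.3636, 0).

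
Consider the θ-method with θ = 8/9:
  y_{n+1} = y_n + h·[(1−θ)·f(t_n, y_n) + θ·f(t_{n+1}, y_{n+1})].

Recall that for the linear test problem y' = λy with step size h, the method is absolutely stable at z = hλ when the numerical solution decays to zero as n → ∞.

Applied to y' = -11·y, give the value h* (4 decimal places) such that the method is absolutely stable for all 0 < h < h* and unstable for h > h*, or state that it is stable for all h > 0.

Test eqn y'=λy, z=hλ:
  y_{n+1} = y_n + z·[1/9·y_n + 8/9·y_{n+1}] ⇒ (1 − 8/9z)y_{n+1} = (1 + 1/9z)y_n
  Hence R(z) = (1 + 1/9z)/(1 − 8/9z).

Solve |R(x)|<1 on ℝ⁻.
x=-0.58: |R|=0.6173
x=-2: |R|=0.2800
x=-10: |R|=0.0112
x=-100: |R|=0.1125
θ=8/9≥1/2 ⇒ |1+1/9x|<|1−8/9x| ∀x<0 ⇒ unbounded interval.

interval (−∞, 0). Any h>0 works for λ=-11.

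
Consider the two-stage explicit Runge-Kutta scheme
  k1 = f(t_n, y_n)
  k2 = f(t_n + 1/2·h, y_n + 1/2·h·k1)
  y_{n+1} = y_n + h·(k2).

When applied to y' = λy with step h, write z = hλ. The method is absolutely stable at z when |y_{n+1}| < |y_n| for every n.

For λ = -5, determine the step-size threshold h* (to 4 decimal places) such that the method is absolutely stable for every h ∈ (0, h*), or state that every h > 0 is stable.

On y'=λy, z=hλ:
  k1=λy_n ⇒ h·k1=z·y_n;  k2=λ(1+1/2z)y_n ⇒ h·k2=z(1+1/2z)y_n
  y_{n+1}/y_n = 1 + z(1+1/2z) = 1 + z + 1/2z²
  Hence R(z) = 1 + z + 1/2z².

Solve |R(x)|<1 on ℝ⁻.
x=-1.47: |R|=0.6104
R=1: x+1/2x²=0 ⇒ x=−2=-2.0000; min R=1−1/(4·1/2)=0.5000>−1
Confirm numerically:
  x=-1.842: |R|=0.85448 <1
  x=-1.827: |R|=0.84196 <1
  x=-1.329: |R|=0.55412 <1
  x=-2.358: |R|=1.42208 >1
  x=-2.113: |R|=1.11938 >1
Stable set (-2.0000, 0).

(-2.0000,0); λ=-5 ⇒ h* = (2)/5 = 0.4000.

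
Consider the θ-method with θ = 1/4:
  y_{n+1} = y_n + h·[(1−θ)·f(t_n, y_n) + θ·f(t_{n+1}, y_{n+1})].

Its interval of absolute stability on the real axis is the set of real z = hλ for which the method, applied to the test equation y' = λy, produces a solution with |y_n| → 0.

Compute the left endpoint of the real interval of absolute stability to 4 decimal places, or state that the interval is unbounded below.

left endpoint -4.0000.

Test eqn y'=λy, z=hλ:
  y_{n+1} = y_n + z·[3/4·y_n + 1/4·y_{n+1}] ⇒ (1 − 1/4z)y_{n+1} = (1 + 3/4z)y_n
  R(z) = (1 + 3/4z)/(1 − 1/4z).

Solve |R(x)|<1 on ℝ⁻.
x=-0.95: |R|=0.2323
R=−1: 1+3/4x = −1+1/4x ⇒ -1/2x=2 ⇒ x=2/(-1/2)=-4.0000
Confirm numerically:
  x=-3.919: |R|=0.97954 <1
  x=-3.650: |R|=0.90850 <1
  x=-3.585: |R|=0.89057 <1
  x=-2.719: |R|=0.61869 <1
  x=-4.548: |R|=1.12822 >1
  x=-4.058: |R|=1.01440 >1
Interval (-4.0000, 0).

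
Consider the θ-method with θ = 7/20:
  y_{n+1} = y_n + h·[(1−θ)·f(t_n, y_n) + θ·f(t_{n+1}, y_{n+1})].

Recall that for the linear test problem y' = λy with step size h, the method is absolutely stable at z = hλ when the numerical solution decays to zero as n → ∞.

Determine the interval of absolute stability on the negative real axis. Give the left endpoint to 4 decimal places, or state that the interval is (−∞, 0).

(-6.6667, 0).

Set f=λy, z=hλ:
  y_{n+1} = y_n + z·[13/20·y_n + 7/20·y_{n+1}] ⇒ (1 − 7/20z)y_{n+1} = (1 + 13/20z)y_n
  Hence R(z) = (1 + 13/20z)/(1 − 7/20z).

Solve |R(x)|<1 on ℝ⁻.
x=-1.23: |R|=0.1402
R=−1: 1+13/20x = −1+7/20x ⇒ -3/10x=2 ⇒ x=2/(-3/10)=-6.6667
Confirm numerically:
  x=-6.577: |R|=0.99185 <1
  x=-6.473: |R|=0.98221 <1
  x=-5.605: |R|=0.89246 <1
  x=-4.422: |R|=0.73568 <1
  x=-7.261: |R|=1.05035 >1
  x=-6.839: |R|=1.01523 >1
  x=-6.751: |R|=1.00752 >1
Interval (-6.6667, 0).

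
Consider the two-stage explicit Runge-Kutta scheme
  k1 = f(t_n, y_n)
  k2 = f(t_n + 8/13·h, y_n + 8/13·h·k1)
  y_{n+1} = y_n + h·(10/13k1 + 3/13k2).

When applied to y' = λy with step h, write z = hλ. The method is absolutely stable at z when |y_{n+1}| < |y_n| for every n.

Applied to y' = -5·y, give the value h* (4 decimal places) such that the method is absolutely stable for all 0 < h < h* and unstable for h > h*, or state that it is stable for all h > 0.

(-7.0417,0); λ=-5 ⇒ h* = (169/24)/5 = 1.4083.

On y'=λy, z=hλ:
  k1=λy_n ⇒ h·k1=z·y_n;  k2=λ(1+8/13z)y_n ⇒ h·k2=z(1+8/13z)y_n
  y_{n+1}/y_n = 1 + 10/13z + 3/13z(1+8/13z) = 1 + z + 24/169z²
  Hence R(z) = 1 + z + 24/169z².

Boundary: |R(x)|=1, x<0.
x=-0.58: |R|=0.4678
R=1: x+24/169x²=0 ⇒ x=−169/24=-7.0417; min R=1−1/(4·24/169)=-0.7604>−1
Confirm numerically:
  x=-6.302: |R|=0.33803 <1
  x=-5.591: |R|=0.15181 <1
  x=-5.225: |R|=0.34799 <1
  x=-4.759: |R|=0.54270 <1
  x=-7.569: |R|=1.56682 >1
  x=-7.430: |R|=1.40975 >1
  x=-7.072: |R|=1.03046 >1
Stable set (-7.0417, 0).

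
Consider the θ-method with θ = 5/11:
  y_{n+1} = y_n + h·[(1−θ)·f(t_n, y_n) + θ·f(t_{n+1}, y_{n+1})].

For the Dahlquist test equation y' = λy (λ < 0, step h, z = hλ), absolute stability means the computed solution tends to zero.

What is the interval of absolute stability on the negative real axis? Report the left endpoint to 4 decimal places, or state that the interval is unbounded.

Set f=λy, z=hλ:
  y_{n+1} = y_n + z·[6/11·y_n + 5/11·y_{n+1}] ⇒ (1 − 5/11z)y_{n+1} = (1 + 6/11z)y_n
  Hence R(z) = (1 + 6/11z)/(1 − 5/11z).

Need |R(x)|<1, x<0.
x=-0.56: |R|=0.5536
R=−1: 1+6/11x = −1+5/11x ⇒ -1/11x=2 ⇒ x=2/(-1/11)=-22.0000
Confirm numerically:
  x=-21.784: |R|=0.99820 <1
  x=-16.987: |R|=0.94775 <1
  x=-12.332: |R|=0.86694 <1
  x=-22.490: |R|=1.00397 >1
  x=-22.431: |R|=1.00350 >1
Interval (-22.0000, 0).

z∈(-22.0000,0).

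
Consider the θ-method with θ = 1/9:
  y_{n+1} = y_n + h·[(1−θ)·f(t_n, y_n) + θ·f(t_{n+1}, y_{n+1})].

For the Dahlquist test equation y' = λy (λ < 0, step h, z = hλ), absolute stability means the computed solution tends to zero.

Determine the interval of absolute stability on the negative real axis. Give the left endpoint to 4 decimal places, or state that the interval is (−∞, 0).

Test eqn y'=λy, z=hλ:
  y_{n+1} = y_n + z·[8/9·y_n + 1/9·y_{n+1}] ⇒ (1 − 1/9z)y_{n+1} = (1 + 8/9z)y_n
  ⇒ R(z) = (1 + 8/9z)/(1 − 1/9z).

Find x<0 with |R(x)|<1.
x=-1.09: |R|=0.0278
R=−1: 1+8/9x = −1+1/9x ⇒ -7/9x=2 ⇒ x=2/(-7/9)=-2.5714
Confirm numerically:
  x=-2.276: |R|=0.81660 <1
  x=-2.132: |R|=0.72368 <1
  x=-1.883: |R|=0.55720 <1
  x=-1.403: |R|=0.21378 <1
  x=-2.906: |R|=1.19671 >1
  x=-2.679: |R|=1.06447 >1
Stable set (-2.5714, 0).

(-2.5714, 0).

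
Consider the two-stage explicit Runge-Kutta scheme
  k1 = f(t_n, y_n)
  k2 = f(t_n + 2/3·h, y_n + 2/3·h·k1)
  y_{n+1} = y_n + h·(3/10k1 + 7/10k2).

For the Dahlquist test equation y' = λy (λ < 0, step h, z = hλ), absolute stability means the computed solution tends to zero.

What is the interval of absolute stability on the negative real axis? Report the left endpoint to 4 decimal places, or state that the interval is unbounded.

On y'=λy, z=hλ:
  k1=λy_n ⇒ h·k1=z·y_n;  k2=λ(1+2/3z)y_n ⇒ h·k2=z(1+2/3z)y_n
  y_{n+1}/y_n = 1 + 3/10z + 7/10z(1+2/3z) = 1 + z + 7/15z²
  R(z) = 1 + z + 7/15z².

Boundary: |R(x)|=1, x<0.
x=-1.71: |R|=0.6546
R=1: x+7/15x²=0 ⇒ x=−15/7=-2.1429; min R=1−1/(4·7/15)=0.4643>−1
Confirm numerically:
  x=-1.734: |R|=0.66915 <1
  x=-1.653: |R|=0.62212 <1
  x=-1.398: |R|=0.51406 <1
  x=-1.356: |R|=0.50208 <1
  x=-2.443: |R|=1.34218 >1
  x=-2.248: |R|=1.11030 >1
Interval (-2.1429, 0).

(-2.1429, 0).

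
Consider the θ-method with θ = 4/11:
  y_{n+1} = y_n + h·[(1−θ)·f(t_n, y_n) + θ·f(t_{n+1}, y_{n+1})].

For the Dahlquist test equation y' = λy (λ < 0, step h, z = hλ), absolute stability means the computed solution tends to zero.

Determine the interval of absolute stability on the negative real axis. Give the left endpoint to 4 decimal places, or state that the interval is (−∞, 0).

(-7.3333, 0).

With y'=λy (z=hλ):
  y_{n+1} = y_n + z·[7/11·y_n + 4/11·y_{n+1}] ⇒ (1 − 4/11z)y_{n+1} = (1 + 7/11z)y_n
  so R(z) = (1 + 7/11z)/(1 − 4/11z).

Solve |R(x)|<1 on ℝ⁻.
x=-1.58: |R|=0.0035
R=−1: 1+7/11x = −1+4/11x ⇒ -3/11x=2 ⇒ x=2/(-3/11)=-7.3333
Confirm numerically:
  x=-6.952: |R|=0.97052 <1
  x=-6.364: |R|=0.92023 <1
  x=-4.887: |R|=0.75976 <1
  x=-3.002: |R|=0.43524 <1
  x=-7.457: |R|=1.00909 >1
  x=-7.363: |R|=1.00220 >1
Interval (-7.3333, 0).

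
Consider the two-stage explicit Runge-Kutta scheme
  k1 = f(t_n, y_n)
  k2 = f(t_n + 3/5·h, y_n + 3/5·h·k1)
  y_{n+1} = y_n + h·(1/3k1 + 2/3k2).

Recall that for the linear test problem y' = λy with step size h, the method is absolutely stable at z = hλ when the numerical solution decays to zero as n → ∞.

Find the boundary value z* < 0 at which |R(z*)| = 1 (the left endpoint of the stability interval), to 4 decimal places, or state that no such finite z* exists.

With y'=λy (z=hλ):
  k1=λy_n ⇒ h·k1=z·y_n;  k2=λ(1+3/5z)y_n ⇒ h·k2=z(1+3/5z)y_n
  y_{n+1}/y_n = 1 + 1/3z + 2/3z(1+3/5z) = 1 + z + 2/5z²
  R(z) = 1 + z + 2/5z².

Solve |R(x)|<1 on ℝ⁻.
x=-0.82: |R|=0.4490
R=1: x+2/5x²=0 ⇒ x=−5/2=-2.5000; min R=1−1/(4·2/5)=0.3750>−1
Confirm numerically:
  x=-2.203: |R|=0.73828 <1
  x=-1.788: |R|=0.49078 <1
  x=-1.364: |R|=0.38020 <1
  x=-1.307: |R|=0.37630 <1
  x=-2.875: |R|=1.43125 >1
  x=-2.859: |R|=1.41055 >1
Interval (-2.5000, 0).

left endpoint -2.5000.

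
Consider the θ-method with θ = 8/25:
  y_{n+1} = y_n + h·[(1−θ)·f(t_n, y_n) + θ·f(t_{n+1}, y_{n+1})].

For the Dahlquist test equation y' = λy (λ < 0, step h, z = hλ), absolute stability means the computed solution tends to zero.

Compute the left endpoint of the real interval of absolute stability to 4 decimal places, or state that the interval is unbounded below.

z* = -5.5556.

Test eqn y'=λy, z=hλ:
  y_{n+1} = y_n + z·[17/25·y_n + 8/25·y_{n+1}] ⇒ (1 − 8/25z)y_{n+1} = (1 + 17/25z)y_n
  ⇒ R(z) = (1 + 17/25z)/(1 − 8/25z).

Boundary: |R(x)|=1, x<0.
x=-0.71: |R|=0.4214
R=−1: 1+17/25x = −1+8/25x ⇒ -9/25x=2 ⇒ x=2/(-9/25)=-5.5556
Confirm numerically:
  x=-4.034: |R|=0.76090 <1
  x=-3.580: |R|=0.66853 <1
  x=-3.272: |R|=0.59841 <1
  x=-3.103: |R|=0.55698 <1
  x=-6.103: |R|=1.06674 >1
  x=-6.014: |R|=1.05643 >1
  x=-5.783: |R|=1.02872 >1
Stable set (-5.5556, 0).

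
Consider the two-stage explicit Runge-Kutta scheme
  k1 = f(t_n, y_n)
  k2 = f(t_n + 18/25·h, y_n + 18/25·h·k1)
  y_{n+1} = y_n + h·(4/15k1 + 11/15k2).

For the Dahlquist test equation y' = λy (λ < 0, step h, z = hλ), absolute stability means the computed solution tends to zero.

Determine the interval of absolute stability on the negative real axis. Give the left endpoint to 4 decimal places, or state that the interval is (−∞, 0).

z∈(-1.8939,0).

Set f=λy, z=hλ:
  k1=λy_n ⇒ h·k1=z·y_n;  k2=λ(1+18/25z)y_n ⇒ h·k2=z(1+18/25z)y_n
  y_{n+1}/y_n = 1 + 4/15z + 11/15z(1+18/25z) = 1 + z + 66/125z²
  ⇒ R(z) = 1 + z + 66/125z².

Need |R(x)|<1, x<0.
x=-0.95: |R|=0.5265
R=1: x+66/125x²=0 ⇒ x=−125/66=-1.8939; min R=1−1/(4·66/125)=0.5265>−1
Confirm numerically:
  x=-1.638: |R|=0.77865 <1
  x=-1.420: |R|=0.64466 <1
  x=-0.814: |R|=0.53585 <1
  x=-0.803: |R|=0.53746 <1
  x=-2.195: |R|=1.34892 >1
  x=-2.126: |R|=1.26049 >1
So |R|<1 on (-1.8939, 0).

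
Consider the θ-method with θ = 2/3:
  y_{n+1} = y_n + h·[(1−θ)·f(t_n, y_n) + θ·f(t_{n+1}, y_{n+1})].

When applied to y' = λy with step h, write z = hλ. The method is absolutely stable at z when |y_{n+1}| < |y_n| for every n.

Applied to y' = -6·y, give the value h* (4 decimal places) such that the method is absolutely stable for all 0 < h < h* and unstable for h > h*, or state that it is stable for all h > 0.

Test eqn y'=λy, z=hλ:
  y_{n+1} = y_n + z·[1/3·y_n + 2/3·y_{n+1}] ⇒ (1 − 2/3z)y_{n+1} = (1 + 1/3z)y_n
  R(z) = (1 + 1/3z)/(1 − 2/3z).

Need |R(x)|<1, x<0.
x=-1.78: |R|=0.1860
x=-2: |R|=0.1429
x=-10: |R|=0.3043
x=-100: |R|=0.4778
θ=2/3≥1/2 ⇒ |1+1/3x|<|1−2/3x| ∀x<0 ⇒ unbounded interval.

(−∞, 0) — no finite endpoint. Any h>0 works for λ=-6.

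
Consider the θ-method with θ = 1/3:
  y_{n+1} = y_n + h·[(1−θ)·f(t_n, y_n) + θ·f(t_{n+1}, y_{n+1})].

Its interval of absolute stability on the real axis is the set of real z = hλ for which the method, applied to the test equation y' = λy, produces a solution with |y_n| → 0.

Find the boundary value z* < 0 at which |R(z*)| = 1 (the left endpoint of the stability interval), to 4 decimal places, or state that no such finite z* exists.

left endpoint -6.0000.

Test eqn y'=λy, z=hλ:
  y_{n+1} = y_n + z·[2/3·y_n + 1/3·y_{n+1}] ⇒ (1 − 1/3z)y_{n+1} = (1 + 2/3z)y_n
  so R(z) = (1 + 2/3z)/(1 − 1/3z).

Boundary: |R(x)|=1, x<0.
x=-0.79: |R|=0.3747
R=−1: 1+2/3x = −1+1/3x ⇒ -1/3x=2 ⇒ x=2/(-1/3)=-6.0000
Confirm numerically:
  x=-5.936: |R|=0.99284 <1
  x=-2.958: |R|=0.48943 <1
  x=-2.685: |R|=0.41689 <1
  x=-6.564: |R|=1.05897 >1
  x=-6.169: |R|=1.01843 >1
  x=-6.143: |R|=1.01564 >1
So |R|<1 on (-6.0000, 0).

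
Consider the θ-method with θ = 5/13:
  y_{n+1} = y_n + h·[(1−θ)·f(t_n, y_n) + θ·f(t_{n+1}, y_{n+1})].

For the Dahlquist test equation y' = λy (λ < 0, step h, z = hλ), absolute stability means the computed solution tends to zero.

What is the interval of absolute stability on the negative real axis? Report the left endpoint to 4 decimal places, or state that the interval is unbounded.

Test eqn y'=λy, z=hλ:
  y_{n+1} = y_n + z·[8/13·y_n + 5/13·y_{n+1}] ⇒ (1 − 5/13z)y_{n+1} = (1 + 8/13z)y_n
  R(z) = (1 + 8/13z)/(1 − 5/13z).

Find x<0 with |R(x)|<1.
x=-0.31: |R|=0.7230
R=−1: 1+8/13x = −1+5/13x ⇒ -3/13x=2 ⇒ x=2/(-3/13)=-8.6667
Confirm numerically:
  x=-8.342: |R|=0.98220 <1
  x=-6.611: |R|=0.86609 <1
  x=-3.773: |R|=0.53928 <1
  x=-3.522: |R|=0.49579 <1
  x=-9.053: |R|=1.01989 >1
  x=-8.845: |R|=1.00935 >1
Stable set (-8.6667, 0).

z∈(-8.6667,0).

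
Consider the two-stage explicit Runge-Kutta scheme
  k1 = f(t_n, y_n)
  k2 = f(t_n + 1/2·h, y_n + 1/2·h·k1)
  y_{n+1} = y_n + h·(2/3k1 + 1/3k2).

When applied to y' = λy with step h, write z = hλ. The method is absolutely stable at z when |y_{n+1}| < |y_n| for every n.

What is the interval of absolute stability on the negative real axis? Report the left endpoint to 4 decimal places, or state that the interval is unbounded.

With y'=λy (z=hλ):
  k1=λy_n ⇒ h·k1=z·y_n;  k2=λ(1+1/2z)y_n ⇒ h·k2=z(1+1/2z)y_n
  y_{n+1}/y_n = 1 + 2/3z + 1/3z(1+1/2z) = 1 + z + 1/6z²
  Hence R(z) = 1 + z + 1/6z².

Solve |R(x)|<1 on ℝ⁻.
x=-1.04: |R|=0.1403
R=1: x+1/6x²=0 ⇒ x=−6=-6.0000; min R=1−1/(4·1/6)=-0.5000>−1
Confirm numerically:
  x=-5.935: |R|=0.93570 <1
  x=-4.814: |R|=0.04843 <1
  x=-4.564: |R|=0.09232 <1
  x=-6.582: |R|=1.63845 >1
  x=-6.433: |R|=1.46425 >1
Stable set (-6.0000, 0).

(-6.0000, 0).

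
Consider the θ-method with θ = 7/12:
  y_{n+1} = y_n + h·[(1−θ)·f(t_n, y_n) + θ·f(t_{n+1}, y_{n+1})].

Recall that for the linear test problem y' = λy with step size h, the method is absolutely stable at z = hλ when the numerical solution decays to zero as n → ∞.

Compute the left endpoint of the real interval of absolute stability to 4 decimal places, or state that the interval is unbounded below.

With y'=λy (z=hλ):
  y_{n+1} = y_n + z·[5/12·y_n + 7/12·y_{n+1}] ⇒ (1 − 7/12z)y_{n+1} = (1 + 5/12z)y_n
  so R(z) = (1 + 5/12z)/(1 − 7/12z).

Find x<0 with |R(x)|<1.
x=-1.01: |R|=0.3644
x=-2: |R|=0.0769
x=-10: |R|=0.4634
x=-100: |R|=0.6854
θ=7/12≥1/2 ⇒ |1+5/12x|<|1−7/12x| ∀x<0 ⇒ unbounded interval.

unbounded; (−∞, 0).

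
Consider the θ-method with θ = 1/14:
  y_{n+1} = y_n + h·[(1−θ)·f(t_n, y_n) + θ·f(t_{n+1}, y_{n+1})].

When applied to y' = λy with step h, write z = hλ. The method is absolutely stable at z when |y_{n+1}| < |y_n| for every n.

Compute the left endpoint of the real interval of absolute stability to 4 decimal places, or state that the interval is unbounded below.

On y'=λy, z=hλ:
  y_{n+1} = y_n + z·[13/14·y_n + 1/14·y_{n+1}] ⇒ (1 − 1/14z)y_{n+1} = (1 + 13/14z)y_n
  so R(z) = (1 + 13/14z)/(1 − 1/14z).

Find x<0 with |R(x)|<1.
x=-1.62: |R|=0.4520
R=−1: 1+13/14x = −1+1/14x ⇒ -6/7x=2 ⇒ x=2/(-6/7)=-2.3333
Confirm numerically:
  x=-1.563: |R|=0.40603 <1
  x=-1.430: |R|=0.29747 <1
  x=-1.176: |R|=0.08487 <1
  x=-2.913: |R|=1.41128 >1
  x=-2.473: |R|=1.10174 >1
So |R|<1 on (-2.3333, 0).

z* = -2.3333.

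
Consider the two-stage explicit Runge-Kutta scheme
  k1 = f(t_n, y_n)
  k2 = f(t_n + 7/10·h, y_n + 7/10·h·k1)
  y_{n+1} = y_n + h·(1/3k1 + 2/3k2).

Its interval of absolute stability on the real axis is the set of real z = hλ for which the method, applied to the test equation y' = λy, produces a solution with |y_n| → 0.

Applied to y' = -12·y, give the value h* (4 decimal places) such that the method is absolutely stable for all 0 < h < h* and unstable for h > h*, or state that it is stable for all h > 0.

(-2.1429,0); λ=-12 ⇒ h* = (15/7)/12 = 0.1786.

Test eqn y'=λy, z=hλ:
  k1=λy_n ⇒ h·k1=z·y_n;  k2=λ(1+7/10z)y_n ⇒ h·k2=z(1+7/10z)y_n
  y_{n+1}/y_n = 1 + 1/3z + 2/3z(1+7/10z) = 1 + z + 7/15z²
  ⇒ R(z) = 1 + z + 7/15z².

Boundary: |R(x)|=1, x<0.
x=-0.76: |R|=0.5095
R=1: x+7/15x²=0 ⇒ x=−15/7=-2.1429; min R=1−1/(4·7/15)=0.4643>−1
Confirm numerically:
  x=-1.589: |R|=0.58930 <1
  x=-1.322: |R|=0.49359 <1
  x=-1.089: |R|=0.46443 <1
  x=-2.339: |R|=1.21410 >1
  x=-2.292: |R|=1.15952 >1
  x=-2.242: |R|=1.10373 >1
Interval (-2.1429, 0).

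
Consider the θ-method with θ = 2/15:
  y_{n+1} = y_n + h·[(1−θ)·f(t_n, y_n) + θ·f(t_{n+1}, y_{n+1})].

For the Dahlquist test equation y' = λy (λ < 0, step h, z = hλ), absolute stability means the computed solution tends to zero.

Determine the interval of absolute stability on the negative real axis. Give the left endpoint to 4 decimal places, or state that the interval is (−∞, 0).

z∈(-2.7273,0).

Set f=λy, z=hλ:
  y_{n+1} = y_n + z·[13/15·y_n + 2/15·y_{n+1}] ⇒ (1 − 2/15z)y_{n+1} = (1 + 13/15z)y_n
  R(z) = (1 + 13/15z)/(1 − 2/15z).

Need |R(x)|<1, x<0.
x=-1.23: |R|=0.0567
R=−1: 1+13/15x = −1+2/15x ⇒ -11/15x=2 ⇒ x=2/(-11/15)=-2.7273
Confirm numerically:
  x=-2.311: |R|=0.76664 <1
  x=-2.151: |R|=0.67159 <1
  x=-1.816: |R|=0.46200 <1
  x=-3.118: |R|=1.20239 >1
  x=-2.981: |R|=1.13315 >1
Interval (-2.7273, 0).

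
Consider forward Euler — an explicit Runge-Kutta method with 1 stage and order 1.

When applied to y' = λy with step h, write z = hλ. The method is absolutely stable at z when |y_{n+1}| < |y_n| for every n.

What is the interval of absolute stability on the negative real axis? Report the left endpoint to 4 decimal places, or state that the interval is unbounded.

(-2.0000, 0).

With y'=λy (z=hλ):
  order 1, 1-stage ⇒ R(z)=1+z
  (e.g. R(-1.68)=-0.68000, |R|=0.68000)

Boundary: |R(x)|=1, x<0.
x=-1.68: |R|=0.6800
|R(-2.06)|=1.0600 |R(-1.97)|=0.9700 |R(-1.96)|=0.9600
Bisect:
  x_lo=-2.7135 |R|=1.7135  x_hi=-0.1371 |R|=0.8629
  mid=-1.42531 |R|=0.42531 →hi
  mid=-2.06938 |R|=1.06938 →lo
  mid=-1.74734 |R|=0.74734 →hi
  mid=-1.90836 |R|=0.90836 →hi
  mid=-1.98887 |R|=0.98887 →hi
  mid=-2.02913 |R|=1.02913 →lo
  mid=-2.00900 |R|=1.00900 →lo
  mid=-1.99894 |R|=0.99894 →hi
  mid=-2.00397 |R|=1.00397 →lo
  ...
  [-2.00004,-1.99988] ⇒ x*=-2.0000
Stable set (-2.0000, 0).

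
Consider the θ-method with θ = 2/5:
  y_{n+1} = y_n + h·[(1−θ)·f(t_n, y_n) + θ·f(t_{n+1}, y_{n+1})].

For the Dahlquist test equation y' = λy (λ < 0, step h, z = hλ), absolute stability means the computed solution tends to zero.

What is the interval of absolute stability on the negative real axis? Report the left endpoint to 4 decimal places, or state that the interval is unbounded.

On y'=λy, z=hλ:
  y_{n+1} = y_n + z·[3/5·y_n + 2/5·y_{n+1}] ⇒ (1 − 2/5z)y_{n+1} = (1 + 3/5z)y_n
  R(z) = (1 + 3/5z)/(1 − 2/5z).

Boundary: |R(x)|=1, x<0.
x=-0.77: |R|=0.4113
R=−1: 1+3/5x = −1+2/5x ⇒ -1/5x=2 ⇒ x=2/(-1/5)=-10.0000
Confirm numerically:
  x=-8.879: |R|=0.95074 <1
  x=-8.747: |R|=0.94430 <1
  x=-8.297: |R|=0.92114 <1
  x=-10.436: |R|=1.01685 >1
  x=-10.435: |R|=1.01681 >1
Stable set (-10.0000, 0).

z∈(-10.0000,0).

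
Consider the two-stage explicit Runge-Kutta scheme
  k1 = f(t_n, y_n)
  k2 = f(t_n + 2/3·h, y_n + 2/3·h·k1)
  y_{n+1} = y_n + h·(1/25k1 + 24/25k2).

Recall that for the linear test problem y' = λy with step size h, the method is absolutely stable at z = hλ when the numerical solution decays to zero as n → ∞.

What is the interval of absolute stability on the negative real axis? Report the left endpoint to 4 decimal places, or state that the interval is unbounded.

z∈(-1.5625,0).

Test eqn y'=λy, z=hλ:
  k1=λy_n ⇒ h·k1=z·y_n;  k2=λ(1+2/3z)y_n ⇒ h·k2=z(1+2/3z)y_n
  y_{n+1}/y_n = 1 + 1/25z + 24/25z(1+2/3z) = 1 + z + 16/25z²
  so R(z) = 1 + z + 16/25z².

Boundary: |R(x)|=1, x<0.
x=-0.47: |R|=0.6714
R=1: x+16/25x²=0 ⇒ x=−25/16=-1.5625; min R=1−1/(4·16/25)=0.6094>−1
Confirm numerically:
  x=-1.416: |R|=0.86724 <1
  x=-1.154: |R|=0.69830 <1
  x=-0.908: |R|=0.61966 <1
  x=-0.901: |R|=0.61855 <1
  x=-2.052: |R|=1.64285 >1
  x=-1.833: |R|=1.31733 >1
Interval (-1.5625, 0).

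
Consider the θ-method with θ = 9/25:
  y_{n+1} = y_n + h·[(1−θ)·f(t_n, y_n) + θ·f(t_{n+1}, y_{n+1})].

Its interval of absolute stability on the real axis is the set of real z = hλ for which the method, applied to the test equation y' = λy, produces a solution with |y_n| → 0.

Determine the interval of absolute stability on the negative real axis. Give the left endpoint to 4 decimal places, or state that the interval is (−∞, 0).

Set f=λy, z=hλ:
  y_{n+1} = y_n + z·[16/25·y_n + 9/25·y_{n+1}] ⇒ (1 − 9/25z)y_{n+1} = (1 + 16/25z)y_n
  Hence R(z) = (1 + 16/25z)/(1 − 9/25z).

Find x<0 with |R(x)|<1.
x=-0.97: |R|=0.2811
R=−1: 1+16/25x = −1+9/25x ⇒ -7/25x=2 ⇒ x=2/(-7/25)=-7.1429
Confirm numerically:
  x=-7.070: |R|=0.99425 <1
  x=-4.300: |R|=0.68760 <1
  x=-3.630: |R|=0.57361 <1
  x=-7.677: |R|=1.03974 >1
  x=-7.447: |R|=1.02314 >1
  x=-7.193: |R|=1.00391 >1
Interval (-7.1429, 0).

z∈(-7.1429,0).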